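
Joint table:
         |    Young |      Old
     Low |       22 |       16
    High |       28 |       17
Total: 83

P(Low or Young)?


P(Low∨Young) = P(Low) + P(Young) - P(Low∧Young)
= (38 + 50 - 22)/83 = 66/83

P = 66/83 ≈ 79.52%


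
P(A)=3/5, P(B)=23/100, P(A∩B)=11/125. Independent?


P(A)×P(B) = 69/500
P(A∩B) = 11/125
Not equal → NOT independent

No, not independent


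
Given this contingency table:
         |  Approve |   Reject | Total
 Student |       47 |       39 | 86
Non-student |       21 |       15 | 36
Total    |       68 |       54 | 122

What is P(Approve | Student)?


P(Approve | Student) = 47/(47+39) = 47/86

P(Approve|Student) = 47/86 ≈ 54.65%


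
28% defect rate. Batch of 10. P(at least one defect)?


P(all good) = (18/25)^10 = 3570467226624/95367431640625
P(≥1 defect) = 91796964414001/95367431640625

P = 91796964414001/95367431640625 ≈ 96.26%


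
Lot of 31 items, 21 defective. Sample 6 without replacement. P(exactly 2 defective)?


Hypergeometric: C(21,2)×C(10,4)/C(31,6)
= 210×210/736281 = 700/11687

P(X=2) = 700/11687 ≈ 5.99%


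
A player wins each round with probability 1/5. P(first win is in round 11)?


Geometric: P(X=11) = (1-p)^(k-1)×p = (4/5)^10×1/5 = 1048576/48828125

P(X=11) = 1048576/48828125 ≈ 2.15%


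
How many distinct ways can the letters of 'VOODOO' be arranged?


Letters: 6, freq: {'V': 1, 'O': 4, 'D': 1}
6!/(1!×4!×1!) = 720/24 = 30

30


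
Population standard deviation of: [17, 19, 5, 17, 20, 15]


Mean = 93/6 = 31/2
  (17-31/2)²=9/4
  (19-31/2)²=49/4
  (5-31/2)²=441/4
  (17-31/2)²=9/4
  (20-31/2)²=81/4
  (15-31/2)²=1/4
Σ(x-μ)² = 295/2
σ² = (295/2)/6 = 295/12

σ = √(295/12) ≈ 4.9582


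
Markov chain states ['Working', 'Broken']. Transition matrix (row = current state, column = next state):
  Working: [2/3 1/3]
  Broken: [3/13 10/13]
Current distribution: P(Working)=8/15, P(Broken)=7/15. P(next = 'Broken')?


P(next=Broken) = Σᵢ P(now=i)×P(i→Broken)
= 8/15×1/3 + 7/15×10/13
= 8/45 + 14/39 = 314/585

P = 314/585 ≈ 0.5368


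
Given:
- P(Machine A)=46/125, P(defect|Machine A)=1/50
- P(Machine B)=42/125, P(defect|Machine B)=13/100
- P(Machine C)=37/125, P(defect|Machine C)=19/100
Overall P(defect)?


P(B) = Σ P(B|Aᵢ)×P(Aᵢ)
  1/50×46/125 = 23/3125
  13/100×42/125 = 273/6250
  19/100×37/125 = 703/12500
Sum = 1341/12500

P(defect) = 1341/12500 ≈ 10.73%


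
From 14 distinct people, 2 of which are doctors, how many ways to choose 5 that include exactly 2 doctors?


Choose 2 of the 2 doctors and 3 of the other 12 people:
C(2,2)×C(12,3) = 1×220 = 220

220


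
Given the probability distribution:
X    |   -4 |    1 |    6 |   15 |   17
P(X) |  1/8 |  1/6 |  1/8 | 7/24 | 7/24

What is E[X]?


E[X] = Σ x·P(X=x)
= (-4)×(1/8) + (1)×(1/6) + (6)×(1/8) + (15)×(7/24) + (17)×(7/24)
= 39/4

E[X] = 39/4


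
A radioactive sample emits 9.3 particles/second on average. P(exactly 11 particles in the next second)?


Poisson(λ=9.3): P(X=11) = e^(-λ)×λ^k/k!
= e^(-9.3) × 9.3^11 / 11!
≈ 9.142423148e-05 × 45010354567.7 / 39916800 ≈ 0.103090

P(X=11) ≈ 0.103090 ≈ 10.31%


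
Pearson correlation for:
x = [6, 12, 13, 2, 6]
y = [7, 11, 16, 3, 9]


n=5, Σx=39, Σy=46, Σxy=442, Σx²=389, Σy²=516
r = (5×442 - 39×46)/√((5×389 - 39²)(5×516 - 46²))
= 416/√(424×464) = 416/√196736 ≈ 416/443.5493 ≈ 0.9379

r ≈ 0.9379


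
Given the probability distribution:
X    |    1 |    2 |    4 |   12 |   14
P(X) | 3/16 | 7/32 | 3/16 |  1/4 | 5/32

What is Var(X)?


E[X] = 105/16
E[X²] = 1131/16
Var(X) = E[X²] - (E[X])² = 1131/16 - 11025/256 = 7071/256

Var(X) = 7071/256 ≈ 27.6211


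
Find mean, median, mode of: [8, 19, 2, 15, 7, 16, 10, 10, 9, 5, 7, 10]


Sorted: [2, 5, 7, 7, 8, 9, 10, 10, 10, 15, 16, 19]
Mean = 118/12 = 59/6
Median = 19/2
Freq: {8: 1, 19: 1, 2: 1, 15: 1, 7: 2, 16: 1, 10: 3, 9: 1, 5: 1}
Mode: [10]

Mean=59/6, Median=19/2, Mode=10


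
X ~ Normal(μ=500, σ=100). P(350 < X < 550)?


z₁=(350-500)/100=-1.5, z₂=(550-500)/100=0.5
P = Φ(0.5) - Φ(-1.5) = 0.691462 - 0.066807 = 0.624655 ≈ 0.6247

P(350 < X < 550) ≈ 0.6247


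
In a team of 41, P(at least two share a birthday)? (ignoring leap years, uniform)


P(all different) = Π(365-i)/365 for i=0..40
= 0.096848
P(match) = 1 - 0.096848 = 0.903152

P ≈ 0.9032 ≈ 90.32%


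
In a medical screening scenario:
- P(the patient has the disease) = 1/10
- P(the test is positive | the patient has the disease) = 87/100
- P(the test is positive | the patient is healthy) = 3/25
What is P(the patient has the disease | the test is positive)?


Using Bayes' theorem:
P(A|B) = P(B|A)·P(A) / P(B)

P(the test is positive) = 87/100 × 1/10 + 3/25 × 9/10
= 87/1000 + 27/250 = 39/200

P(the patient has the disease|the test is positive) = (87/1000) / (39/200) = 29/65

P(the patient has the disease|the test is positive) = 29/65 ≈ 44.62%


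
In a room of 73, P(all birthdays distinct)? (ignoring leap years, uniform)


P(all different) = Π(365-i)/365 for i=0..72
= (365/365)×(364/365)×...×(293/365)
= 0.000439

P ≈ 0.0004 ≈ 0.04%


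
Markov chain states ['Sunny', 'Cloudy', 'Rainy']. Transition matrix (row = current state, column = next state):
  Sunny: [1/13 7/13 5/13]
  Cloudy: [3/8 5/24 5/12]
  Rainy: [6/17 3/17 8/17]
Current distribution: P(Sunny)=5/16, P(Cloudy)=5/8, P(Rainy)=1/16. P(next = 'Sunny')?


P(next=Sunny) = Σᵢ P(now=i)×P(i→Sunny)
= 5/16×1/13 + 5/8×3/8 + 1/16×6/17
= 5/208 + 15/64 + 3/136 = 3967/14144

P = 3967/14144 ≈ 0.2805


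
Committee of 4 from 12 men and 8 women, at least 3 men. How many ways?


Count by #men:
  3M,1W: C(12,3)×C(8,1)=1760
  4M,0W: C(12,4)×C(8,0)=495
Total = 2255

2255


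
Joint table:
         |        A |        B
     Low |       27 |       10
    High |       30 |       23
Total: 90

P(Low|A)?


P(Low|A) = 27/(27+30) = 27/57 = 9/19

P = 9/19 ≈ 47.37%


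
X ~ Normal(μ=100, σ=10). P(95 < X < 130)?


z₁=(95-100)/10=-0.5, z₂=(130-100)/10=3.0
P = Φ(3.0) - Φ(-0.5) = 0.998650 - 0.308538 = 0.690112 ≈ 0.6901

P(95 < X < 130) ≈ 0.6901


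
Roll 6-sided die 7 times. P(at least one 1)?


P(no 1)^7 = (5/6)^7 = 78125/279936
P(≥1) = 1 - 78125/279936 = 201811/279936

P = 201811/279936 ≈ 72.09%


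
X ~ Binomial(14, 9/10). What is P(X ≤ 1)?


P(X ≤ 1) = Σ P(X=i) for i=0..1
P(X=0) = 1/100000000000000
P(X=1) = 63/50000000000000
Sum = 127/100000000000000

P(X ≤ 1) = 127/100000000000000 ≈ 0.00%


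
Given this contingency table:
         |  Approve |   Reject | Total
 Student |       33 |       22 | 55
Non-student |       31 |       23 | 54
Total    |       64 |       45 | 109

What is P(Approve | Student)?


P(Approve | Student) = 33/(33+22) = 33/55 = 3/5

P(Approve|Student) = 3/5 ≈ 60.00%


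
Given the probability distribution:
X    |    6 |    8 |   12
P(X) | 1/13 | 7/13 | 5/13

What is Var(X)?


E[X] = 122/13
E[X²] = 1204/13
Var(X) = E[X²] - (E[X])² = 1204/13 - 14884/169 = 768/169

Var(X) = 768/169 ≈ 4.5444


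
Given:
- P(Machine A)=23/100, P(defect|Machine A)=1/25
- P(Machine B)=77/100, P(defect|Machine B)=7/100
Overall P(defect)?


P(B) = Σ P(B|Aᵢ)×P(Aᵢ)
  1/25×23/100 = 23/2500
  7/100×77/100 = 539/10000
Sum = 631/10000

P(defect) = 631/10000 ≈ 6.31%


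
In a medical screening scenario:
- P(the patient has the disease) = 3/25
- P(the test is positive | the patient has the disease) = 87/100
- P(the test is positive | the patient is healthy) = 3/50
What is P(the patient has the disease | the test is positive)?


Using Bayes' theorem:
P(A|B) = P(B|A)·P(A) / P(B)

P(the test is positive) = 87/100 × 3/25 + 3/50 × 22/25
= 261/2500 + 33/625 = 393/2500

P(the patient has the disease|the test is positive) = (261/2500) / (393/2500) = 87/131

P(the patient has the disease|the test is positive) = 87/131 ≈ 66.41%


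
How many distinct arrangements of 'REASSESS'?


Letters: 8, freq: {'R': 1, 'E': 2, 'A': 1, 'S': 4}
8!/(1!×2!×1!×4!) = 40320/48 = 840

840


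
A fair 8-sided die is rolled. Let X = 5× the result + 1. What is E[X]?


E[die] = (1+8)/2 = 9/2
E[X] = 5×9/2 + 1 = 47/2

E[X] = 47/2


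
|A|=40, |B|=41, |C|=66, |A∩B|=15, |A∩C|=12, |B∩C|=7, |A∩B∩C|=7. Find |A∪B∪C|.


|A∪B∪C| = 40+41+66-15-12-7+7 = 120

|A∪B∪C| = 120


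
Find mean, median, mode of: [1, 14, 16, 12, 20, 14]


Sorted: [1, 12, 14, 14, 16, 20]
Mean = 77/6
Median = 14
Freq: {1: 1, 14: 2, 16: 1, 12: 1, 20: 1}
Mode: [14]

Mean=77/6, Median=14, Mode=14


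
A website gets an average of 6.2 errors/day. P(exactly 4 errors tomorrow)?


Poisson(λ=6.2): P(X=4) = e^(-λ)×λ^k/k!
= e^(-6.2) × 6.2^4 / 4!
≈ 0.002029430636 × 1477.6336 / 24 ≈ 0.124948

P(X=4) ≈ 0.124948 ≈ 12.49%


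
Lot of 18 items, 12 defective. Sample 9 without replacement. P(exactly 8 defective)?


Hypergeometric: C(12,8)×C(6,1)/C(18,9)
= 495×6/48620 = 27/442

P(X=8) = 27/442 ≈ 6.11%


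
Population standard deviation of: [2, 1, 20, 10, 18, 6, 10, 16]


Mean = 83/8
  (2-83/8)²=4489/64
  (1-83/8)²=5625/64
  (20-83/8)²=5929/64
  (10-83/8)²=9/64
  (18-83/8)²=3721/64
  (6-83/8)²=1225/64
  (10-83/8)²=9/64
  (16-83/8)²=2025/64
Σ(x-μ)² = 2879/8
σ² = (2879/8)/8 = 2879/64

σ = √(2879/64) ≈ 6.7070


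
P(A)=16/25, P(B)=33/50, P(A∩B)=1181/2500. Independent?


P(A)×P(B) = 264/625
P(A∩B) = 1181/2500
Not equal → NOT independent

No, not independent


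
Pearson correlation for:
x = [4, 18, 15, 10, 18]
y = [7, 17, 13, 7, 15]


n=5, Σx=65, Σy=59, Σxy=869, Σx²=989, Σy²=781
r = (5×869 - 65×59)/√((5×989 - 65²)(5×781 - 59²))
= 510/√(720×424) = 510/√305280 ≈ 510/552.5215 ≈ 0.9230

r ≈ 0.9230


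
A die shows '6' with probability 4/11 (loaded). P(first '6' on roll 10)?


Geometric: P(X=10) = (1-p)^(k-1)×p = (7/11)^9×4/11 = 161414428/25937424601

P(X=10) = 161414428/25937424601 ≈ 0.62%


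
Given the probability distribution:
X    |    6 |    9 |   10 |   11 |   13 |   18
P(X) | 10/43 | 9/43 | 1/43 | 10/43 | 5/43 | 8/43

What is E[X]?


E[X] = Σ x·P(X=x)
= (6)×(10/43) + (9)×(9/43) + (10)×(1/43) + (11)×(10/43) + (13)×(5/43) + (18)×(8/43)
= 470/43

E[X] = 470/43


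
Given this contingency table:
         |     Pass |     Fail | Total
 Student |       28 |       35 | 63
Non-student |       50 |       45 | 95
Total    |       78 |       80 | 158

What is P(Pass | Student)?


P(Pass | Student) = 28/(28+35) = 28/63 = 4/9

P(Pass|Student) = 4/9 ≈ 44.44%


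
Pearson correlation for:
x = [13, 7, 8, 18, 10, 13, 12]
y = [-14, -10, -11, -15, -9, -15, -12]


n=7, Σx=81, Σy=-86, Σxy=-1039, Σx²=1019, Σy²=1092
r = (7×(-1039) - 81×(-86))/√((7×1019 - 81²)(7×1092 - (-86)²))
= -307/√(572×248) = -307/√141856 ≈ -307/376.6378 ≈ -0.8151

r ≈ -0.8151


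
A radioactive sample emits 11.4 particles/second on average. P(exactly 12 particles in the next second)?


Poisson(λ=11.4): P(X=12) = e^(-λ)×λ^k/k!
= e^(-11.4) × 11.4^12 / 12!
≈ 1.119548484e-05 × 4.81790481983e+12 / 479001600 ≈ 0.112607

P(X=12) ≈ 0.112607 ≈ 11.26%


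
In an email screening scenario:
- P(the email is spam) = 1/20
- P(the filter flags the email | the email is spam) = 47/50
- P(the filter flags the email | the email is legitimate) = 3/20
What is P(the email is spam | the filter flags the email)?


Using Bayes' theorem:
P(A|B) = P(B|A)·P(A) / P(B)

P(the filter flags the email) = 47/50 × 1/20 + 3/20 × 19/20
= 47/1000 + 57/400 = 379/2000

P(the email is spam|the filter flags the email) = (47/1000) / (379/2000) = 94/379

P(the email is spam|the filter flags the email) = 94/379 ≈ 24.80%


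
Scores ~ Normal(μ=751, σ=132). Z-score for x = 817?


z = (x - μ)/σ = (817 - 751)/132 = 0.5

z = 0.5


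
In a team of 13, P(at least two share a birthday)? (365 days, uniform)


P(all different) = Π(365-i)/365 for i=0..12
= 0.805590
P(match) = 1 - 0.805590 = 0.194410

P ≈ 0.1944 ≈ 19.44%


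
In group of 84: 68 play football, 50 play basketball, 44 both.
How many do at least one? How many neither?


|A∪B| = 68+50-44 = 74
Neither = 84-74 = 10

At least one: 74; Neither: 10


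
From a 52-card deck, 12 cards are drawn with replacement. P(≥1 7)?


P(not a 7) = 48/52 = 12/13
P(none in 12 draws) = (12/13)^12 = 8916100448256/23298085122481
P(≥1 7) = 1 - 8916100448256/23298085122481 = 14381984674225/23298085122481

P = 14381984674225/23298085122481 ≈ 61.73%


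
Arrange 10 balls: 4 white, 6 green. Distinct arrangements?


10!/(4!×6!) = 210

210


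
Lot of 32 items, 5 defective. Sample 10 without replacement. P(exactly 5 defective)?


Hypergeometric: C(5,5)×C(27,5)/C(32,10)
= 1×80730/64512240 = 9/7192

P(X=5) = 9/7192 ≈ 0.13%


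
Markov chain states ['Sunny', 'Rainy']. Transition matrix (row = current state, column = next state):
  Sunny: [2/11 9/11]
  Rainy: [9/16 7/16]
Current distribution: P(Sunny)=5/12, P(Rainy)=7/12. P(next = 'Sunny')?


P(next=Sunny) = Σᵢ P(now=i)×P(i→Sunny)
= 5/12×2/11 + 7/12×9/16
= 5/66 + 21/64 = 853/2112

P = 853/2112 ≈ 0.4039


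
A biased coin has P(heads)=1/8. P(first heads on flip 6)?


Geometric: P(X=6) = (1-p)^(k-1)×p = (7/8)^5×1/8 = 16807/262144

P(X=6) = 16807/262144 ≈ 6.41%


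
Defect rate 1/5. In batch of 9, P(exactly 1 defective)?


Binomial: P(X=1) = C(9,1)×p^1×(1-p)^8
= 9 × 1/5 × 65536/390625 = 589824/1953125

P(X=1) = 589824/1953125 ≈ 30.20%


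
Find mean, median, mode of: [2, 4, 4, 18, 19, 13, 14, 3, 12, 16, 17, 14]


Sorted: [2, 3, 4, 4, 12, 13, 14, 14, 16, 17, 18, 19]
Mean = 136/12 = 34/3
Median = 27/2
Freq: {2: 1, 4: 2, 18: 1, 19: 1, 13: 1, 14: 2, 3: 1, 12: 1, 16: 1, 17: 1}
Mode: [4, 14]

Mean=34/3, Median=27/2, Mode=[4, 14]


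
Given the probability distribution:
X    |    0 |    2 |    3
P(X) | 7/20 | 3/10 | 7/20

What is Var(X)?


E[X] = 33/20
E[X²] = 87/20
Var(X) = E[X²] - (E[X])² = 87/20 - 1089/400 = 651/400

Var(X) = 651/400 ≈ 1.6275


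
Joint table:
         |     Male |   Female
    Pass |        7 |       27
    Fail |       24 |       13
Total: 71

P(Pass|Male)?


P(Pass|Male) = 7/(7+24) = 7/31

P = 7/31 ≈ 22.58%


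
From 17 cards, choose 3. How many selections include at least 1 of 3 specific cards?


Complement: C(17,3) - C(14,3) = 680 - 364 = 316

316


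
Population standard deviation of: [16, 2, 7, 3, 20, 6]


Mean = 54/6 = 9
  (16-9)²=49
  (2-9)²=49
  (7-9)²=4
  (3-9)²=36
  (20-9)²=121
  (6-9)²=9
Σ(x-μ)² = 268
σ² = 268/6 = 134/3

σ = √(134/3) ≈ 6.6833


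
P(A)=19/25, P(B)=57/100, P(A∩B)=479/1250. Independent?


P(A)×P(B) = 1083/2500
P(A∩B) = 479/1250
Not equal → NOT independent

No, not independent


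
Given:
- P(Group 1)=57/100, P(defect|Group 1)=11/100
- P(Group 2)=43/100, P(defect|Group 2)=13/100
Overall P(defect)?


P(B) = Σ P(B|Aᵢ)×P(Aᵢ)
  11/100×57/100 = 627/10000
  13/100×43/100 = 559/10000
Sum = 593/5000

P(defect) = 593/5000 ≈ 11.86%


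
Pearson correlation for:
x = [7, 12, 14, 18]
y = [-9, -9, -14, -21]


n=4, Σx=51, Σy=-53, Σxy=-745, Σx²=713, Σy²=799
r = (4×(-745) - 51×(-53))/√((4×713 - 51²)(4×799 - (-53)²))
= -277/√(251×387) = -277/√97137 ≈ -277/311.6681 ≈ -0.8888

r ≈ -0.8888


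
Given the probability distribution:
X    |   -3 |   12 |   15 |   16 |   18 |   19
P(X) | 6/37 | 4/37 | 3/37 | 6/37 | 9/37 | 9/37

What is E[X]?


E[X] = Σ x·P(X=x)
= (-3)×(6/37) + (12)×(4/37) + (15)×(3/37) + (16)×(6/37) + (18)×(9/37) + (19)×(9/37)
= 504/37

E[X] = 504/37


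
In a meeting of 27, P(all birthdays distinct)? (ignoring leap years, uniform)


P(all different) = Π(365-i)/365 for i=0..26
= (365/365)×(364/365)×...×(339/365)
= 0.373141

P ≈ 0.3731 ≈ 37.31%


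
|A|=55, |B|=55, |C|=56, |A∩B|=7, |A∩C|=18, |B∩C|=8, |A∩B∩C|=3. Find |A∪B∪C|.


|A∪B∪C| = 55+55+56-7-18-8+3 = 136

|A∪B∪C| = 136


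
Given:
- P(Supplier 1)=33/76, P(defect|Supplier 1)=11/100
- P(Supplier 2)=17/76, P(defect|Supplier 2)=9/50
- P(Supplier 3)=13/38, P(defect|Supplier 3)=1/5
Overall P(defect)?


P(B) = Σ P(B|Aᵢ)×P(Aᵢ)
  11/100×33/76 = 363/7600
  9/50×17/76 = 153/3800
  1/5×13/38 = 13/190
Sum = 1189/7600

P(defect) = 1189/7600 ≈ 15.64%


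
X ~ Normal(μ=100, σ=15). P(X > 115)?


z = (115-100)/15 = 1.0
P(X > 115) = 1 - P(Z ≤ 1.0) = 1 - 0.8413 = 0.1587

P(X > 115) ≈ 0.1587


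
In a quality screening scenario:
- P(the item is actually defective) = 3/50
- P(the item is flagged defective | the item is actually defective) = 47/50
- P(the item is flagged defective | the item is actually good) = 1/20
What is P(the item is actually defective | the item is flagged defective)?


Using Bayes' theorem:
P(A|B) = P(B|A)·P(A) / P(B)

P(the item is flagged defective) = 47/50 × 3/50 + 1/20 × 47/50
= 141/2500 + 47/1000 = 517/5000

P(the item is actually defective|the item is flagged defective) = (141/2500) / (517/5000) = 6/11

P(the item is actually defective|the item is flagged defective) = 6/11 ≈ 54.55%


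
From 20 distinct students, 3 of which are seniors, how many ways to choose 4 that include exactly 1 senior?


Choose 1 of the 3 seniors and 3 of the other 17 students:
C(3,1)×C(17,3) = 3×680 = 2040

2040


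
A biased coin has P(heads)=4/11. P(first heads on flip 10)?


Geometric: P(X=10) = (1-p)^(k-1)×p = (7/11)^9×4/11 = 161414428/25937424601

P(X=10) = 161414428/25937424601 ≈ 0.62%


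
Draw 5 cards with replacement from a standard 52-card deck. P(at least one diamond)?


P(not a diamond) = 39/52 = 3/4
P(none in 5 draws) = (3/4)^5 = 243/1024
P(≥1 diamond) = 1 - 243/1024 = 781/1024

P = 781/1024 ≈ 76.27%


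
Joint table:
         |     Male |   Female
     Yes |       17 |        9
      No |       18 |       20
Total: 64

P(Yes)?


P(Yes) = (17+9)/64 = 26/64 = 13/32

P(Yes) = 13/32 ≈ 40.62%


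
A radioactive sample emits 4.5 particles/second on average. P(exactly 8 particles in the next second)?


Poisson(λ=4.5): P(X=8) = e^(-λ)×λ^k/k!
= e^(-4.5) × 4.5^8 / 8!
≈ 0.01110899654 × 168151.253906 / 40320 ≈ 0.046329

P(X=8) ≈ 0.046329 ≈ 4.63%


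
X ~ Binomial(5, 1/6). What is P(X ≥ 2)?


P(X ≥ 2) = Σ P(X=i) for i=2..5
P(X=2) = 625/3888
P(X=3) = 125/3888
P(X=4) = 25/7776
P(X=5) = 1/7776
Sum = 763/3888

P(X ≥ 2) = 763/3888 ≈ 19.62%


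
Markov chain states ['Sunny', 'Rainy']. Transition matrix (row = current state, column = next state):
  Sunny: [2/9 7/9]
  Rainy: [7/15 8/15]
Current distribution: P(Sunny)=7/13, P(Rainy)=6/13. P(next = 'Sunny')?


P(next=Sunny) = Σᵢ P(now=i)×P(i→Sunny)
= 7/13×2/9 + 6/13×7/15
= 14/117 + 14/65 = 196/585

P = 196/585 ≈ 0.3350


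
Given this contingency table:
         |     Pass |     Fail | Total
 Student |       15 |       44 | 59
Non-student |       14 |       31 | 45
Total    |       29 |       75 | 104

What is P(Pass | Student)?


P(Pass | Student) = 15/(15+44) = 15/59

P(Pass|Student) = 15/59 ≈ 25.42%


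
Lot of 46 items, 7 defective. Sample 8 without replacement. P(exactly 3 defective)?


Hypergeometric: C(7,3)×C(39,5)/C(46,8)
= 35×575757/260932815 = 34447/446039

P(X=3) = 34447/446039 ≈ 7.72%


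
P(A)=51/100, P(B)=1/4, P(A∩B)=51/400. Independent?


P(A)×P(B) = 51/400
P(A∩B) = 51/400
Equal ✓ → Independent

Yes, independent


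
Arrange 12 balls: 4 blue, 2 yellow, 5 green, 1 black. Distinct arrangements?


12!/(4!×2!×5!×1!) = 83160

83160


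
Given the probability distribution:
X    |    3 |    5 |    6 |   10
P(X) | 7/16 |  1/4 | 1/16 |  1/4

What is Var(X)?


E[X] = 87/16
E[X²] = 599/16
Var(X) = E[X²] - (E[X])² = 599/16 - 7569/256 = 2015/256

Var(X) = 2015/256 ≈ 7.8711


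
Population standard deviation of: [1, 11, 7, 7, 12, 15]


Mean = 53/6
  (1-53/6)²=2209/36
  (11-53/6)²=169/36
  (7-53/6)²=121/36
  (7-53/6)²=121/36
  (12-53/6)²=361/36
  (15-53/6)²=1369/36
Σ(x-μ)² = 725/6
σ² = (725/6)/6 = 725/36

σ = √(725/36) ≈ 4.4876


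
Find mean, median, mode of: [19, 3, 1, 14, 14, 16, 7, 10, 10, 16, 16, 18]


Sorted: [1, 3, 7, 10, 10, 14, 14, 16, 16, 16, 18, 19]
Mean = 144/12 = 12
Median = 14
Freq: {19: 1, 3: 1, 1: 1, 14: 2, 16: 3, 7: 1, 10: 2, 18: 1}
Mode: [16]

Mean=12, Median=14, Mode=16


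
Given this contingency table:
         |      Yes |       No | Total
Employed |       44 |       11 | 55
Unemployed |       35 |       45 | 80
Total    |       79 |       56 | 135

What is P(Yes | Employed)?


P(Yes | Employed) = 44/(44+11) = 44/55 = 4/5

P(Yes|Employed) = 4/5 ≈ 80.00%


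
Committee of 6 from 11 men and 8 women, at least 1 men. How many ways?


Count by #men:
  1M,5W: C(11,1)×C(8,5)=616
  2M,4W: C(11,2)×C(8,4)=3850
  3M,3W: C(11,3)×C(8,3)=9240
  4M,2W: C(11,4)×C(8,2)=9240
  5M,1W: C(11,5)×C(8,1)=3696
  6M,0W: C(11,6)×C(8,0)=462
Total = 27104

27104


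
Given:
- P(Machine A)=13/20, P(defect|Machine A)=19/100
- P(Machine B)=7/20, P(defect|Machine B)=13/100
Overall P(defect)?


P(B) = Σ P(B|Aᵢ)×P(Aᵢ)
  19/100×13/20 = 247/2000
  13/100×7/20 = 91/2000
Sum = 169/1000

P(defect) = 169/1000 ≈ 16.90%


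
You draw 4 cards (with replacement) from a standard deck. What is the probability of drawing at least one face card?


P(not a face card) = 40/52 = 10/13
P(none in 4 draws) = (10/13)^4 = 10000/28561
P(≥1 face card) = 1 - 10000/28561 = 18561/28561

P = 18561/28561 ≈ 64.99%


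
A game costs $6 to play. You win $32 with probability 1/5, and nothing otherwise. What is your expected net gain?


E[gain] = (32-6)×1/5 + (-6)×4/5
= 26/5 - 24/5 = 2/5

Expected net gain = $2/5 ≈ $0.40


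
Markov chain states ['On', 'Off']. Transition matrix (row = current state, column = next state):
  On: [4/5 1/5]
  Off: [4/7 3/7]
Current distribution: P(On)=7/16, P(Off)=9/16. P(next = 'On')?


P(next=On) = Σᵢ P(now=i)×P(i→On)
= 7/16×4/5 + 9/16×4/7
= 7/20 + 9/28 = 47/70

P = 47/70 ≈ 0.6714


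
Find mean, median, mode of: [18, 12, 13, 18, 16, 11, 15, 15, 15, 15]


Sorted: [11, 12, 13, 15, 15, 15, 15, 16, 18, 18]
Mean = 148/10 = 74/5
Median = 15
Freq: {18: 2, 12: 1, 13: 1, 16: 1, 11: 1, 15: 4}
Mode: [15]

Mean=74/5, Median=15, Mode=15


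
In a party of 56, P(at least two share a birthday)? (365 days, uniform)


P(all different) = Π(365-i)/365 for i=0..55
= 0.011668
P(match) = 1 - 0.011668 = 0.988332

P ≈ 0.9883 ≈ 98.83%


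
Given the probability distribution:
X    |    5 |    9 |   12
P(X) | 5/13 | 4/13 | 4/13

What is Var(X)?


E[X] = 109/13
E[X²] = 1025/13
Var(X) = E[X²] - (E[X])² = 1025/13 - 11881/169 = 1444/169

Var(X) = 1444/169 ≈ 8.5444


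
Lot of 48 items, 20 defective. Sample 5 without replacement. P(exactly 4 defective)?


Hypergeometric: C(20,4)×C(28,1)/C(48,5)
= 4845×28/1712304 = 11305/142692

P(X=4) = 11305/142692 ≈ 7.92%


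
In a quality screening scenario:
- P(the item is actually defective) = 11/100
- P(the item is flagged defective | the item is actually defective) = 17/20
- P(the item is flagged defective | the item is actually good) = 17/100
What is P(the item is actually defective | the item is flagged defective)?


Using Bayes' theorem:
P(A|B) = P(B|A)·P(A) / P(B)

P(the item is flagged defective) = 17/20 × 11/100 + 17/100 × 89/100
= 187/2000 + 1513/10000 = 153/625

P(the item is actually defective|the item is flagged defective) = (187/2000) / (153/625) = 55/144

P(the item is actually defective|the item is flagged defective) = 55/144 ≈ 38.19%


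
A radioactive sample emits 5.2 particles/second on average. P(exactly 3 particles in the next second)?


Poisson(λ=5.2): P(X=3) = e^(-λ)×λ^k/k!
= e^(-5.2) × 5.2^3 / 3!
≈ 0.005516564421 × 140.608 / 6 ≈ 0.129279

P(X=3) ≈ 0.129279 ≈ 12.93%


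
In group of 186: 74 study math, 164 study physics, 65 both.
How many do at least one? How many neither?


|A∪B| = 74+164-65 = 173
Neither = 186-173 = 13

At least one: 173; Neither: 13


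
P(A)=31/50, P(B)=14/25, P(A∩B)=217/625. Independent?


P(A)×P(B) = 217/625
P(A∩B) = 217/625
Equal ✓ → Independent

Yes, independent


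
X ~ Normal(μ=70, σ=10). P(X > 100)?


z = (100-70)/10 = 3.0
P(X > 100) = 1 - P(Z ≤ 3.0) = 1 - 0.9987 = 0.0013

P(X > 100) ≈ 0.0013


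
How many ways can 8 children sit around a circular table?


Circular arrangements of 8 distinct objects: fix one position to break rotational symmetry.
(n-1)! = 7! = 5040

5040


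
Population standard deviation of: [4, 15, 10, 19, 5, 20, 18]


Mean = 91/7 = 13
  (4-13)²=81
  (15-13)²=4
  (10-13)²=9
  (19-13)²=36
  (5-13)²=64
  (20-13)²=49
  (18-13)²=25
Σ(x-μ)² = 268
σ² = 268/7

σ = √(268/7) ≈ 6.1875


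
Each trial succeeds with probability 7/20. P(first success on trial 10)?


Geometric: P(X=10) = (1-p)^(k-1)×p = (13/20)^9×7/20 = 74231495611/10240000000000

P(X=10) = 74231495611/10240000000000 ≈ 0.72%


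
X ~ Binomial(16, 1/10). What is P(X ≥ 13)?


P(X ≥ 13) = Σ P(X=i) for i=13..16
P(X=13) = 5103/125000000000000
P(X=14) = 243/250000000000000
P(X=15) = 9/625000000000000
P(X=16) = 1/10000000000000000
Sum = 83621/2000000000000000

P(X ≥ 13) = 83621/2000000000000000 ≈ 0.00%


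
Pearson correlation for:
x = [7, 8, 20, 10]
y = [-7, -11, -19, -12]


n=4, Σx=45, Σy=-49, Σxy=-637, Σx²=613, Σy²=675
r = (4×(-637) - 45×(-49))/√((4×613 - 45²)(4×675 - (-49)²))
= -343/√(427×299) = -343/√127673 ≈ -343/357.3136 ≈ -0.9599

r ≈ -0.9599


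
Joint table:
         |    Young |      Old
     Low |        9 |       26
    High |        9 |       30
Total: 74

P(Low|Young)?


P(Low|Young) = 9/(9+9) = 9/18 = 1/2

P = 1/2 ≈ 50.00%


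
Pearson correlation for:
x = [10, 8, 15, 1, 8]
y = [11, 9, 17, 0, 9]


n=5, Σx=42, Σy=46, Σxy=509, Σx²=454, Σy²=572
r = (5×509 - 42×46)/√((5×454 - 42²)(5×572 - 46²))
= 613/√(506×744) = 613/√376464 ≈ 613/613.5666 ≈ 0.9991

r ≈ 0.9991


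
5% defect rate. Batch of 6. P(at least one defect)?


P(all good) = (19/20)^6 = 47045881/64000000
P(≥1 defect) = 16954119/64000000

P = 16954119/64000000 ≈ 26.49%


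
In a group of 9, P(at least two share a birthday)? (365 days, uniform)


P(all different) = Π(365-i)/365 for i=0..8
= 0.905376
P(match) = 1 - 0.905376 = 0.094624

P ≈ 0.0946 ≈ 9.46%


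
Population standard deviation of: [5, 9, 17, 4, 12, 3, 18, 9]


Mean = 77/8
  (5-77/8)²=1369/64
  (9-77/8)²=25/64
  (17-77/8)²=3481/64
  (4-77/8)²=2025/64
  (12-77/8)²=361/64
  (3-77/8)²=2809/64
  (18-77/8)²=4489/64
  (9-77/8)²=25/64
Σ(x-μ)² = 1823/8
σ² = (1823/8)/8 = 1823/64

σ = √(1823/64) ≈ 5.3371


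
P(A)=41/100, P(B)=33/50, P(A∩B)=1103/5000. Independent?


P(A)×P(B) = 1353/5000
P(A∩B) = 1103/5000
Not equal → NOT independent

No, not independent


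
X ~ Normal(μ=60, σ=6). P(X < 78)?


z = (78-60)/6 = 3.0
P(Z < 3.0) = 0.9987

P(X < 78) ≈ 0.9987


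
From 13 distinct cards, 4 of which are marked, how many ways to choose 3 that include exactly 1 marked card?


Choose 1 of the 4 marked cards and 2 of the other 9 cards:
C(4,1)×C(9,2) = 4×36 = 144

144


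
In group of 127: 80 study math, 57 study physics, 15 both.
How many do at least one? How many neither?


|A∪B| = 80+57-15 = 122
Neither = 127-122 = 5

At least one: 122; Neither: 5


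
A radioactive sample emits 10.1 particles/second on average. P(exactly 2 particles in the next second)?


Poisson(λ=10.1): P(X=2) = e^(-λ)×λ^k/k!
= e^(-10.1) × 10.1^2 / 2!
≈ 4.107955523e-05 × 102.01 / 2 ≈ 0.002095

P(X=2) ≈ 0.002095 ≈ 0.21%


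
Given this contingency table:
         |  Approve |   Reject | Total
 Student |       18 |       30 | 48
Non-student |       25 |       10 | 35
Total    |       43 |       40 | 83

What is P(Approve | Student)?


P(Approve | Student) = 18/(18+30) = 18/48 = 3/8

P(Approve|Student) = 3/8 ≈ 37.50%


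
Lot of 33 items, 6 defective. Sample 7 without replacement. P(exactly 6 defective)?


Hypergeometric: C(6,6)×C(27,1)/C(33,7)
= 1×27/4272048 = 1/158224

P(X=6) = 1/158224 ≈ 0.00%


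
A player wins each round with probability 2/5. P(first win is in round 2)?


Geometric: P(X=2) = (1-p)^(k-1)×p = (3/5)^1×2/5 = 6/25

P(X=2) = 6/25 ≈ 24.00%


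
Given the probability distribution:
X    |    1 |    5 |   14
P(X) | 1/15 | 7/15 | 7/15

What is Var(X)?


E[X] = 134/15
E[X²] = 516/5
Var(X) = E[X²] - (E[X])² = 516/5 - 17956/225 = 5264/225

Var(X) = 5264/225 ≈ 23.3956


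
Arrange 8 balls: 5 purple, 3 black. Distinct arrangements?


8!/(5!×3!) = 56

56


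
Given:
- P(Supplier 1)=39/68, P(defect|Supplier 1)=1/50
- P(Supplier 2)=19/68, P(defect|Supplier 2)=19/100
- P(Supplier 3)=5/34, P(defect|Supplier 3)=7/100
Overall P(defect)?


P(B) = Σ P(B|Aᵢ)×P(Aᵢ)
  1/50×39/68 = 39/3400
  19/100×19/68 = 361/6800
  7/100×5/34 = 7/680
Sum = 509/6800

P(defect) = 509/6800 ≈ 7.49%


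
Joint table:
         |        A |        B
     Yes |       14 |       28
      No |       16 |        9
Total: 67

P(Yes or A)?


P(Yes∨A) = P(Yes) + P(A) - P(Yes∧A)
= (42 + 30 - 14)/67 = 58/67

P = 58/67 ≈ 86.57%


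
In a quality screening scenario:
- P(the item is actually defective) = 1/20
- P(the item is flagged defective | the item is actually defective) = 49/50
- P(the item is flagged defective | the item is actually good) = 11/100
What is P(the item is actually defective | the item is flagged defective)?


Using Bayes' theorem:
P(A|B) = P(B|A)·P(A) / P(B)

P(the item is flagged defective) = 49/50 × 1/20 + 11/100 × 19/20
= 49/1000 + 209/2000 = 307/2000

P(the item is actually defective|the item is flagged defective) = (49/1000) / (307/2000) = 98/307

P(the item is actually defective|the item is flagged defective) = 98/307 ≈ 31.92%


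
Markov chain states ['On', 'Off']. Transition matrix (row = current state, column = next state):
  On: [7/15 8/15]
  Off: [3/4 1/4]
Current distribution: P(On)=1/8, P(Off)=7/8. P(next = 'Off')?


P(next=Off) = Σᵢ P(now=i)×P(i→Off)
= 1/8×8/15 + 7/8×1/4
= 1/15 + 7/32 = 137/480

P = 137/480 ≈ 0.2854


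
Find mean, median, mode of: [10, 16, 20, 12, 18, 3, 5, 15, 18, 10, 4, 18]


Sorted: [3, 4, 5, 10, 10, 12, 15, 16, 18, 18, 18, 20]
Mean = 149/12
Median = 27/2
Freq: {10: 2, 16: 1, 20: 1, 12: 1, 18: 3, 3: 1, 5: 1, 15: 1, 4: 1}
Mode: [18]

Mean=149/12, Median=27/2, Mode=18


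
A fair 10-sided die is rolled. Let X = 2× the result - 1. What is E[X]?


E[die] = (1+10)/2 = 11/2
E[X] = 2×11/2 - 1 = 10

E[X] = 10


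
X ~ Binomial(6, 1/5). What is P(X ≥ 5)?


P(X ≥ 5) = Σ P(X=i) for i=5..6
P(X=5) = 24/15625
P(X=6) = 1/15625
Sum = 1/625

P(X ≥ 5) = 1/625 ≈ 0.16%


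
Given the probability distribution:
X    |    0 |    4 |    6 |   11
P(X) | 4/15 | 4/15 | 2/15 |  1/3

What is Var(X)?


E[X] = 83/15
E[X²] = 247/5
Var(X) = E[X²] - (E[X])² = 247/5 - 6889/225 = 4226/225

Var(X) = 4226/225 ≈ 18.7822


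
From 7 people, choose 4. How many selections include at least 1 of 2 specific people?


Complement: C(7,4) - C(5,4) = 35 - 5 = 30

30


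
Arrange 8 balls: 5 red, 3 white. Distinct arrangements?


8!/(5!×3!) = 56

56


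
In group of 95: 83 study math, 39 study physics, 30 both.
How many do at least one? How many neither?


|A∪B| = 83+39-30 = 92
Neither = 95-92 = 3

At least one: 92; Neither: 3


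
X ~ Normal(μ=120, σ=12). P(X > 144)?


z = (144-120)/12 = 2.0
P(X > 144) = 1 - P(Z ≤ 2.0) = 1 - 0.9772 = 0.0228

P(X > 144) ≈ 0.0228


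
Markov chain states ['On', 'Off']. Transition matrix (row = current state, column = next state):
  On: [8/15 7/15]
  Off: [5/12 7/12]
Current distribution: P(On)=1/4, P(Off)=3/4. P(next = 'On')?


P(next=On) = Σᵢ P(now=i)×P(i→On)
= 1/4×8/15 + 3/4×5/12
= 2/15 + 5/16 = 107/240

P = 107/240 ≈ 0.4458


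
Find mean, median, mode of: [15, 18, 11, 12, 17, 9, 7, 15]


Sorted: [7, 9, 11, 12, 15, 15, 17, 18]
Mean = 104/8 = 13
Median = 27/2
Freq: {15: 2, 18: 1, 11: 1, 12: 1, 17: 1, 9: 1, 7: 1}
Mode: [15]

Mean=13, Median=27/2, Mode=15


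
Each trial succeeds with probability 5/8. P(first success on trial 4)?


Geometric: P(X=4) = (1-p)^(k-1)×p = (3/8)^3×5/8 = 135/4096

P(X=4) = 135/4096 ≈ 3.30%


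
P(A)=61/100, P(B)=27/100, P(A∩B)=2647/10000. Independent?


P(A)×P(B) = 1647/10000
P(A∩B) = 2647/10000
Not equal → NOT independent

No, not independent


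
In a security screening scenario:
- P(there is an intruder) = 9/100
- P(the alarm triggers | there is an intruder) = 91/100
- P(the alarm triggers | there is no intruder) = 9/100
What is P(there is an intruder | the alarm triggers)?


Using Bayes' theorem:
P(A|B) = P(B|A)·P(A) / P(B)

P(the alarm triggers) = 91/100 × 9/100 + 9/100 × 91/100
= 819/10000 + 819/10000 = 819/5000

P(there is an intruder|the alarm triggers) = (819/10000) / (819/5000) = 1/2

P(there is an intruder|the alarm triggers) = 1/2 ≈ 50.00%


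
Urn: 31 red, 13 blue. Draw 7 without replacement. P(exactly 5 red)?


Hypergeometric: C(31,5)×C(13,2)/C(44,7)
= 169911×78/38320568 = 509733/1473868

P(X=5) = 509733/1473868 ≈ 34.58%


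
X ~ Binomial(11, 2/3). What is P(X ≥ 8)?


P(X ≥ 8) = Σ P(X=i) for i=8..11
P(X=8) = 14080/59049
P(X=9) = 28160/177147
P(X=10) = 11264/177147
P(X=11) = 2048/177147
Sum = 27904/59049

P(X ≥ 8) = 27904/59049 ≈ 47.26%


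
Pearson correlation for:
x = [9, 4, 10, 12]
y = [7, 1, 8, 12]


n=4, Σx=35, Σy=28, Σxy=291, Σx²=341, Σy²=258
r = (4×291 - 35×28)/√((4×341 - 35²)(4×258 - 28²))
= 184/√(139×248) = 184/√34472 ≈ 184/185.6664 ≈ 0.9910

r ≈ 0.9910


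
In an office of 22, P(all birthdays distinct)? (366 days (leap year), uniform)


P(all different) = Π(366-i)/366 for i=0..21
= (366/366)×(365/366)×...×(345/366)
= 0.525249

P ≈ 0.5252 ≈ 52.52%


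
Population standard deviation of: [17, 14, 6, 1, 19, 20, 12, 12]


Mean = 101/8
  (17-101/8)²=1225/64
  (14-101/8)²=121/64
  (6-101/8)²=2809/64
  (1-101/8)²=8649/64
  (19-101/8)²=2601/64
  (20-101/8)²=3481/64
  (12-101/8)²=25/64
  (12-101/8)²=25/64
Σ(x-μ)² = 2367/8
σ² = (2367/8)/8 = 2367/64

σ = √(2367/64) ≈ 6.0815


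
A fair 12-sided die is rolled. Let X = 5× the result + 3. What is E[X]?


E[die] = (1+12)/2 = 13/2
E[X] = 5×13/2 + 3 = 71/2

E[X] = 71/2


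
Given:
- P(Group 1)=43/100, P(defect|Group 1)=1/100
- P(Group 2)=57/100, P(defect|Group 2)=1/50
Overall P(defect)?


P(B) = Σ P(B|Aᵢ)×P(Aᵢ)
  1/100×43/100 = 43/10000
  1/50×57/100 = 57/5000
Sum = 157/10000

P(defect) = 157/10000 ≈ 1.57%


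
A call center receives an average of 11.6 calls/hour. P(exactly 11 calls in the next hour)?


Poisson(λ=11.6): P(X=11) = e^(-λ)×λ^k/k!
= e^(-11.6) × 11.6^11 / 11!
≈ 9.166087736e-06 × 511726469123 / 39916800 ≈ 0.117508

P(X=11) ≈ 0.117508 ≈ 11.75%


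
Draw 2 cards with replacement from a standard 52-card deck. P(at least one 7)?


P(not a 7) = 48/52 = 12/13
P(none in 2 draws) = (12/13)^2 = 144/169
P(≥1 7) = 1 - 144/169 = 25/169

P = 25/169 ≈ 14.79%


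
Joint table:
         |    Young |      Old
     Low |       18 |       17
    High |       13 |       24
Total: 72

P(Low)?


P(Low) = (18+17)/72 = 35/72

P(Low) = 35/72 ≈ 48.61%


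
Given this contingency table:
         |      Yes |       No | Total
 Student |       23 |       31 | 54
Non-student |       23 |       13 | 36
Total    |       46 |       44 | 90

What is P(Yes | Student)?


P(Yes | Student) = 23/(23+31) = 23/54

P(Yes|Student) = 23/54 ≈ 42.59%


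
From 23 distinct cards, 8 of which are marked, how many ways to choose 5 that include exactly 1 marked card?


Choose 1 of the 8 marked cards and 4 of the other 15 cards:
C(8,1)×C(15,4) = 8×1365 = 10920

10920


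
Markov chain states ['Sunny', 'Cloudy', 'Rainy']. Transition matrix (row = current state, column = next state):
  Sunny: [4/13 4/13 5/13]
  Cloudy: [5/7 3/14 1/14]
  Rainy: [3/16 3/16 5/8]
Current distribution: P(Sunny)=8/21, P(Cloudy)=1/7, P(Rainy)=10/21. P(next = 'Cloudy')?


P(next=Cloudy) = Σᵢ P(now=i)×P(i→Cloudy)
= 8/21×4/13 + 1/7×3/14 + 10/21×3/16
= 32/273 + 3/98 + 5/56 = 3625/15288

P = 3625/15288 ≈ 0.2371


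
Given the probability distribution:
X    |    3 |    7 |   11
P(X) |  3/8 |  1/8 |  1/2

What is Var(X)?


E[X] = 15/2
E[X²] = 70
Var(X) = E[X²] - (E[X])² = 70 - 225/4 = 55/4

Var(X) = 55/4 ≈ 13.7500


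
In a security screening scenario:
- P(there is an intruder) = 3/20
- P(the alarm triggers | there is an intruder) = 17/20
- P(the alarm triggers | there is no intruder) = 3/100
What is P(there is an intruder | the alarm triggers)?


Using Bayes' theorem:
P(A|B) = P(B|A)·P(A) / P(B)

P(the alarm triggers) = 17/20 × 3/20 + 3/100 × 17/20
= 51/400 + 51/2000 = 153/1000

P(there is an intruder|the alarm triggers) = (51/400) / (153/1000) = 5/6

P(there is an intruder|the alarm triggers) = 5/6 ≈ 83.33%


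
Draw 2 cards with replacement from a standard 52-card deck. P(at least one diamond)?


P(not a diamond) = 39/52 = 3/4
P(none in 2 draws) = (3/4)^2 = 9/16
P(≥1 diamond) = 1 - 9/16 = 7/16

P = 7/16 ≈ 43.75%


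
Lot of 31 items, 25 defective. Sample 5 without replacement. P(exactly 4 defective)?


Hypergeometric: C(25,4)×C(6,1)/C(31,5)
= 12650×6/169911 = 25300/56637

P(X=4) = 25300/56637 ≈ 44.67%


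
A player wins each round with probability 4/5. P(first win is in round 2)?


Geometric: P(X=2) = (1-p)^(k-1)×p = (1/5)^1×4/5 = 4/25

P(X=2) = 4/25 ≈ 16.00%


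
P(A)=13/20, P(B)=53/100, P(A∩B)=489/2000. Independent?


P(A)×P(B) = 689/2000
P(A∩B) = 489/2000
Not equal → NOT independent

No, not independent


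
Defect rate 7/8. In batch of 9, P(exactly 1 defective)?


Binomial: P(X=1) = C(9,1)×p^1×(1-p)^8
= 9 × 7/8 × 1/16777216 = 63/134217728

P(X=1) = 63/134217728 ≈ 0.00%


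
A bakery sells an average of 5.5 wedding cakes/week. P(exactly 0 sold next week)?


Poisson(λ=5.5): P(X=0) = e^(-λ)×λ^k/k!
= e^(-5.5) × 5.5^0 / 0!
≈ 0.004086771438 × 1 / 1 ≈ 0.004087

P(X=0) ≈ 0.004087 ≈ 0.41%


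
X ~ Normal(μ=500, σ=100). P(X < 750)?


z = (750-500)/100 = 2.5
P(Z < 2.5) = 0.9938

P(X < 750) ≈ 0.9938


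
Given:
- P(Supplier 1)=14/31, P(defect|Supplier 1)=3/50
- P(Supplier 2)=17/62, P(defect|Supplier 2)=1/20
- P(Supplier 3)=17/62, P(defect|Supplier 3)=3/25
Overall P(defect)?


P(B) = Σ P(B|Aᵢ)×P(Aᵢ)
  3/50×14/31 = 21/775
  1/20×17/62 = 17/1240
  3/25×17/62 = 51/1550
Sum = 457/6200

P(defect) = 457/6200 ≈ 7.37%


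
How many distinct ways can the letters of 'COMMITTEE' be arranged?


Letters: 9, freq: {'C': 1, 'O': 1, 'M': 2, 'I': 1, 'T': 2, 'E': 2}
9!/(1!×1!×2!×1!×2!×2!) = 362880/8 = 45360

45360


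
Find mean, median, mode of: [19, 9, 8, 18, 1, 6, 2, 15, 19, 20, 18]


Sorted: [1, 2, 6, 8, 9, 15, 18, 18, 19, 19, 20]
Mean = 135/11
Median = 15
Freq: {19: 2, 9: 1, 8: 1, 18: 2, 1: 1, 6: 1, 2: 1, 15: 1, 20: 1}
Mode: [18, 19]

Mean=135/11, Median=15, Mode=[18, 19]


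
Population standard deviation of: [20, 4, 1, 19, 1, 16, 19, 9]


Mean = 89/8
  (20-89/8)²=5041/64
  (4-89/8)²=3249/64
  (1-89/8)²=6561/64
  (19-89/8)²=3969/64
  (1-89/8)²=6561/64
  (16-89/8)²=1521/64
  (19-89/8)²=3969/64
  (9-89/8)²=289/64
Σ(x-μ)² = 3895/8
σ² = (3895/8)/8 = 3895/64

σ = √(3895/64) ≈ 7.8012


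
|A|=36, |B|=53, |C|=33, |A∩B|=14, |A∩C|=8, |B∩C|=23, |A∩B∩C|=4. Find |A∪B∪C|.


|A∪B∪C| = 36+53+33-14-8-23+4 = 81

|A∪B∪C| = 81
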